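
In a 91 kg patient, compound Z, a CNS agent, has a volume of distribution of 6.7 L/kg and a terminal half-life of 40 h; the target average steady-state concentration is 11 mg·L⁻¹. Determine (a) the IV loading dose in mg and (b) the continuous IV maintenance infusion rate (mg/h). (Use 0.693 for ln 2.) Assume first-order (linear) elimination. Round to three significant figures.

Vd(total) = 91 kg × 6.7 L/kg = 609.7 L
LD = Vd × C = 609.7 × 11 = 6707 mg
CL = 0.693 × Vd / t½ = 0.693 × 609.7 / 40 = 10.56 L/h
Infusion rate = CL × Css = 10.56 × 11 = 116.2 mg/h

(a) 6710 mg; (b) 116 mg/h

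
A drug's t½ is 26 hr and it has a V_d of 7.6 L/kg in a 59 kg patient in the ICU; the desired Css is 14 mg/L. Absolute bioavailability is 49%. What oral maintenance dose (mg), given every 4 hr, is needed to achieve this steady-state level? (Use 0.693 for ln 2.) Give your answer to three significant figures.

Vd(total) = 59 kg × 7.6 L/kg = 448.4 L
k = 0.693/26 = 0.02665 h⁻¹, so CL = k·Vd = 0.02665 × 448.4 = 11.95 L/h
D = CL × Css × τ / F = 11.95 × 14 × 4 / 0.49 = 1366 mg

1370 mg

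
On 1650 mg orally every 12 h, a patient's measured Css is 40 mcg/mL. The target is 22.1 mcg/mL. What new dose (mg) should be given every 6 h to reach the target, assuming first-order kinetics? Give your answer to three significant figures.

For first-order elimination, Css ∝ F·D/(CL·τ); F and CL are unchanged, so Css ∝ D/τ.
D₂ = D₁ × (Css,target / Css,current) × (τ₂/τ₁) = 1650 × (22.1/40) × (6/12) = 455.8 mg

456 mg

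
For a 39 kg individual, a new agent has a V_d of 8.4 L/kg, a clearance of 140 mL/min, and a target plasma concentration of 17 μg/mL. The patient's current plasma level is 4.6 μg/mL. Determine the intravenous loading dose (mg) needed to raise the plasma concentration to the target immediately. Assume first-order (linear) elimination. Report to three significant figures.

Vd(total) = 39 kg × 8.4 L/kg = 327.6 L
Concentration deficit ΔC = 17 − 4.6 = 12.40 mg/L
LD = Vd × ΔC = 327.6 × 12.40 = 4062 mg

4060 mg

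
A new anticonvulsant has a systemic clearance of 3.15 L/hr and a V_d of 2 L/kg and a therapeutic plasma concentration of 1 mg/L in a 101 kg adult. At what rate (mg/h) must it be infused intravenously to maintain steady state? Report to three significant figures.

3.15 mg/h

At steady state, infusion rate equals elimination rate: rate in = CL × Css.
Rate = CL × Css = 3.150 × 1 = 3.150 mg/h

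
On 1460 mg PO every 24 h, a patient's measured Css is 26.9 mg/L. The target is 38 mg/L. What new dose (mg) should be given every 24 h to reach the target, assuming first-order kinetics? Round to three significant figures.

2060 mg

With linear kinetics, Css is proportional to dose rate (D/τ) at fixed clearance.
D₂ = D₁ × (Css,target / Css,current) = 1460 × 38/26.9 = 2062 mg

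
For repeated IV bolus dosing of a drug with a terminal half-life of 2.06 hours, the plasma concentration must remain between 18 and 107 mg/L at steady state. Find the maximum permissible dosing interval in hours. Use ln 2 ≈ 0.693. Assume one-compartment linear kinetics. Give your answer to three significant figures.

5.30 h

k = 0.693 / t½ = 0.693 / 2.06 = 0.3364 h⁻¹
Between IV bolus doses, concentration decays as C = C₀·e^(−kτ), so C_peak/C_trough = e^(kτ).
τ_max = ln(C_peak/C_trough) / k = ln(107/18) / 0.3364 = 1.782 / 0.3364 = 5.297 h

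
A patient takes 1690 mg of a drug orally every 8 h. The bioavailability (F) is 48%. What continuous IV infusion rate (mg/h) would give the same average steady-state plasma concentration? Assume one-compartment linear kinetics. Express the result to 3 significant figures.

101 mg/h

Equivalent systemic input: infusion rate = F·D/τ.
Rate = 0.48 × 1690 / 8 = 101.4 mg/h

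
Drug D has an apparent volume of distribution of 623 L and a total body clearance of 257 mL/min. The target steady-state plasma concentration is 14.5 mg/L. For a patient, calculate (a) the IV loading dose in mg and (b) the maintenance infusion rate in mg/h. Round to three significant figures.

(a) 9030 mg; (b) 224 mg/h

LD = Vd · C_target = 623.0 × 14.5 = 9034 mg
CL = 257 mL/min = 257 × 0.06 = 15.42 L/h
Infusion rate = 15.42 L/h × 14.5 mg/L = 223.6 mg/h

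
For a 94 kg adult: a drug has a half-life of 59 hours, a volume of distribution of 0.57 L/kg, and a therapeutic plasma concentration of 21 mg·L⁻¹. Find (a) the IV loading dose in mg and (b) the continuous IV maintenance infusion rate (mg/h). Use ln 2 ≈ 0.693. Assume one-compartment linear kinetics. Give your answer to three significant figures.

Total Vd = 0.57 × 94 = 53.58 L
LD = Vd × C = 53.58 × 21 = 1125 mg
CL = 0.693 × Vd / t½ = 0.693 × 53.58 / 59 = 0.6293 L/h
Infusion rate = CL × Css = 0.6293 × 21 = 13.22 mg/h

(a) 1130 mg; (b) 13.2 mg/h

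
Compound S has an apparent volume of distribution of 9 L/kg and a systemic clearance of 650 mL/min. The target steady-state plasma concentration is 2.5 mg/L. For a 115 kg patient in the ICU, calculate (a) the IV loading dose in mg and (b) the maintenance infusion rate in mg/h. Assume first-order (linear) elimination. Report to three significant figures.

Total Vd = 9 × 115 = 1035 L
Loading: fill Vd to C_target → 1035 L × 2.5 mg/L = 2588 mg
CL = 650 mL/min = 650 × 0.06 = 39.00 L/h
Maintenance infusion rate = CL × Css = 39.00 × 2.5 = 97.50 mg/h

(a) 2590 mg; (b) 97.5 mg/h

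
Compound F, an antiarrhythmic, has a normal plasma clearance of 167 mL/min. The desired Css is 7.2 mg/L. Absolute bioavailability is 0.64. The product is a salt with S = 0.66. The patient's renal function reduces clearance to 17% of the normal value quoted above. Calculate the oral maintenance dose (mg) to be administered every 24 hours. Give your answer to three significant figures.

697 mg

CL = 167 mL/min × 60/1000 = 10.02 L/h
Patient clearance = 0.17 × 10.02 = 1.703 L/h
D = CL × Css × τ / F / S = 1.703 × 7.2 × 24 / 0.64 / 0.66 = 696.7 mg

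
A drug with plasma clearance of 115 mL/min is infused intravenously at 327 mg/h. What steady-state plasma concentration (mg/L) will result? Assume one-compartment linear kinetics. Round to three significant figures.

47.4 mg/L

CL = 115 mL/min = 115 × 0.06 = 6.900 L/h
Css = rate / CL = 327 / 6.900 = 47.39 mg/L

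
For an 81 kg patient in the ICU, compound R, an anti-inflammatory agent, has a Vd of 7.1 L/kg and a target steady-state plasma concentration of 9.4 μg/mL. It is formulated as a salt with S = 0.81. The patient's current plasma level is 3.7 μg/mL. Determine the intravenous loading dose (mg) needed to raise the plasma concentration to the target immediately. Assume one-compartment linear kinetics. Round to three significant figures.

Vd = 7.1 L/kg × 81 kg = 575.1 L
Concentration deficit ΔC = 9.4 − 3.7 = 5.700 mg/L
LD = Vd × ΔC / S = 575.1 × 5.700 / 0.81 = 4047 mg

4050 mg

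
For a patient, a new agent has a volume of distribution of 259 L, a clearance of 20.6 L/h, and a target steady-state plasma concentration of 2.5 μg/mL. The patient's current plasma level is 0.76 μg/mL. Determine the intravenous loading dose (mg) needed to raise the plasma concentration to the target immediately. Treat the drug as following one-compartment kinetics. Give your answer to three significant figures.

Loading dose depends on Vd (not clearance): it fills the distribution volume.
Concentration deficit ΔC = 2.5 − 0.76 = 1.740 mg/L
LD = Vd × ΔC = 259.0 × 1.740 = 450.7 mg

451 mg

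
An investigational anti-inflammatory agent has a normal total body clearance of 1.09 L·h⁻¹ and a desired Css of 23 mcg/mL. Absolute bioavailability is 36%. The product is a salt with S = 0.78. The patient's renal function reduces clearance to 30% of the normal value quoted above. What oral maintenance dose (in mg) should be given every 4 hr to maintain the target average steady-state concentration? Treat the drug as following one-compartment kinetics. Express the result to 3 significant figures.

Patient clearance = 0.3 × 1.090 = 0.3270 L/h
At steady state, dose per interval replaces the amount cleared in that interval: F·S·D/τ = CL·Css.
D = CL × Css × τ / F / S = 0.3270 × 23 × 4 / 0.36 / 0.78 = 107.1 mg

107 mg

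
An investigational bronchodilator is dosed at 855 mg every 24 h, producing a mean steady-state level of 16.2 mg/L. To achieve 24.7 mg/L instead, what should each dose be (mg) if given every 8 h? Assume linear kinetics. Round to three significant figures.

For first-order elimination, Css ∝ F·D/(CL·τ); F and CL are unchanged, so Css ∝ D/τ.
D₂ = D₁ × (Css,target / Css,current) × (τ₂/τ₁) = 855 × (24.7/16.2) × (8/24) = 434.5 mg

435 mg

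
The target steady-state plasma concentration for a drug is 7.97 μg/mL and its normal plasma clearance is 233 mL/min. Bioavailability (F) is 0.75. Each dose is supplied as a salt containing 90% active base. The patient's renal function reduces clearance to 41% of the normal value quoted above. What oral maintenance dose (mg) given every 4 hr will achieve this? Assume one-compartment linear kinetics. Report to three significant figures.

271 mg

CL = 233 mL/min × 60/1000 = 13.98 L/h
Patient clearance = 0.41 × 13.98 = 5.732 L/h
D = CL × Css × τ / F / S = 5.732 × 7.97 × 4 / 0.75 / 0.9 = 270.7 mg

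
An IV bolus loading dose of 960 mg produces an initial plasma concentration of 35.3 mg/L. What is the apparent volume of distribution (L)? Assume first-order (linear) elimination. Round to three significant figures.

27.2 L

Immediately after an IV bolus, C₀ = Dose / Vd, so Vd = Dose / C₀.
Vd = 960 / 35.3 = 27.20 L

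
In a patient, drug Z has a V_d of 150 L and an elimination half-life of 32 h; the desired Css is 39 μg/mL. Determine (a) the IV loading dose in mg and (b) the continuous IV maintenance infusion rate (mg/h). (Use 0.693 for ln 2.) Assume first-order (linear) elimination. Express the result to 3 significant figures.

LD = Vd × C = 150.0 × 39 = 5850 mg
CL = 0.693 × Vd / t½ = 0.693 × 150.0 / 32 = 3.248 L/h
Infusion rate = CL × Css = 3.248 × 39 = 126.7 mg/h

(a) 5850 mg; (b) 127 mg/h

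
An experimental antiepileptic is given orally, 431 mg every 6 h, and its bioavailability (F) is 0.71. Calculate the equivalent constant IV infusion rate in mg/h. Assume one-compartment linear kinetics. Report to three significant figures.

51.0 mg/h

Equivalent systemic input: infusion rate = F·D/τ.
Rate = 0.71 × 431 / 6 = 51.00 mg/h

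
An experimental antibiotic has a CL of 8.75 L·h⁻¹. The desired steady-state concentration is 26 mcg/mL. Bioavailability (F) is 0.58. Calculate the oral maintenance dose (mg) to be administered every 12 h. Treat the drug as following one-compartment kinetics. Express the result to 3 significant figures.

4710 mg

D = CL × Css × τ / F = 8.750 × 26 × 12 / 0.58 = 4707 mg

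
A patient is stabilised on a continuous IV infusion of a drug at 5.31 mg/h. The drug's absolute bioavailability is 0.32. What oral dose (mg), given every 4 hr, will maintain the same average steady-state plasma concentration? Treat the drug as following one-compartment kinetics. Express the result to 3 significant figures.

To maintain the same Css, the systemic dosing rate must be unchanged: F·D/τ = infusion rate.
D = rate × τ / F = 5.31 × 4 / 0.32 = 66.38 mg

66.4 mg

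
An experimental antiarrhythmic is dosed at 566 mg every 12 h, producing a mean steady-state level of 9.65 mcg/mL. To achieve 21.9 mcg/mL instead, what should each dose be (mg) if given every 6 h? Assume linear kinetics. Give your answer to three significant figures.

642 mg

With linear kinetics, Css is proportional to dose rate (D/τ) at fixed clearance.
D₂ = D₁ × (Css,target / Css,current) × (τ₂/τ₁) = 566 × (21.9/9.65) × (6/12) = 642.2 mg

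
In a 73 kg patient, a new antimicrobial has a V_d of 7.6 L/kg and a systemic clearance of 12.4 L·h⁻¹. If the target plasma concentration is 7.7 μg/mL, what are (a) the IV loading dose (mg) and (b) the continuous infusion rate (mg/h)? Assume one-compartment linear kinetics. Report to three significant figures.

(a) 4270 mg; (b) 95.5 mg/h

Vd(total) = 73 kg × 7.6 L/kg = 554.8 L
Loading: fill Vd to C_target → 554.8 L × 7.7 mg/L = 4272 mg
Infusion rate = 12.40 L/h × 7.7 mg/L = 95.48 mg/h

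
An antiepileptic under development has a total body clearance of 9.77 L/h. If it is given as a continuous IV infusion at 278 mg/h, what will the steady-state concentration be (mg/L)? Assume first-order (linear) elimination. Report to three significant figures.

Css = rate / CL = 278 / 9.770 = 28.45 mg/L

28.5 mg/L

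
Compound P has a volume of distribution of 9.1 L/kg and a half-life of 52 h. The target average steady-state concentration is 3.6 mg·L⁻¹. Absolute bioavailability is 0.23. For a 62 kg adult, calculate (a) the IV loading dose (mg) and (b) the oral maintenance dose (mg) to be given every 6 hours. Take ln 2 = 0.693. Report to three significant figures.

Total Vd = 9.1 × 62 = 564.2 L
LD = Vd × C = 564.2 × 3.6 = 2031 mg
CL = 0.693 × Vd / t½ = 0.693 × 564.2 / 52 = 7.519 L/h
D = CL × Css × τ / F = 7.519 × 3.6 × 6 / 0.23 = 706.1 mg

(a) 2030 mg; (b) 706 mg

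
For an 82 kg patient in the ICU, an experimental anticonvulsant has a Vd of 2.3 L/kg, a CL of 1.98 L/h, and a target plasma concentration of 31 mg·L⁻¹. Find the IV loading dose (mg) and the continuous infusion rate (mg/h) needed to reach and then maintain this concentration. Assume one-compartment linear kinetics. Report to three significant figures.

Total Vd = 2.3 × 82 = 188.6 L
Loading dose = Vd × C = 188.6 × 31 = 5847 mg
Infusion rate = 1.980 L/h × 31 mg/L = 61.38 mg/h

(a) 5850 mg; (b) 61.4 mg/h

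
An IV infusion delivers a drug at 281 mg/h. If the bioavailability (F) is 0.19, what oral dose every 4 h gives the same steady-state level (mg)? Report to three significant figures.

To maintain the same Css, the systemic dosing rate must be unchanged: F·D/τ = infusion rate.
D = rate × τ / F = 281 × 4 / 0.19 = 5916 mg

5920 mg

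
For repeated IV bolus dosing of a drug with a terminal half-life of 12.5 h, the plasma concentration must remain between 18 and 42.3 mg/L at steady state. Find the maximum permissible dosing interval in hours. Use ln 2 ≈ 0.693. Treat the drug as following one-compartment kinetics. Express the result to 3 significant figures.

15.4 h

k = 0.693 / t½ = 0.693 / 12.5 = 0.05544 h⁻¹
Between IV bolus doses, concentration decays as C = C₀·e^(−kτ), so C_peak/C_trough = e^(kτ).
τ_max = ln(C_peak/C_trough) / k = ln(42.3/18) / 0.05544 = 0.8544 / 0.05544 = 15.41 h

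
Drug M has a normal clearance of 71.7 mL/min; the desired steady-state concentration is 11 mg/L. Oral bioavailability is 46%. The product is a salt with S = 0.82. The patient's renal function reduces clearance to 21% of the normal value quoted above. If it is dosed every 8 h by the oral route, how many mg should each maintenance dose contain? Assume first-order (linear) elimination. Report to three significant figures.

211 mg

Convert clearance: 71.7 mL/min × 60 min/h ÷ 1000 mL/L = 4.302 L/h
Patient clearance = 0.21 × 4.302 = 0.9034 L/h
At steady state, dose per interval replaces the amount cleared in that interval: F·S·D/τ = CL·Css.
D = CL × Css × τ / F / S = 0.9034 × 11 × 8 / 0.46 / 0.82 = 210.8 mg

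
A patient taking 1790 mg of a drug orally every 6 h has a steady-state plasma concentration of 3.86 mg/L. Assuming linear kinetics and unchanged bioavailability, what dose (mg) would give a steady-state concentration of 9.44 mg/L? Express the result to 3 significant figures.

4380 mg

With linear kinetics, Css is proportional to dose rate (D/τ) at fixed clearance.
D₂ = D₁ × (Css,target / Css,current) = 1790 × 9.44/3.86 = 4378 mg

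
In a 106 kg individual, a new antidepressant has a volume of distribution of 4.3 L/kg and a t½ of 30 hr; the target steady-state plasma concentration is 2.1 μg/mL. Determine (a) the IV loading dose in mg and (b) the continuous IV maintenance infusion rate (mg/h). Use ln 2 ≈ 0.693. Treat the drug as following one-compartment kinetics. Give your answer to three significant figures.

Vd(total) = 106 kg × 4.3 L/kg = 455.8 L
LD = Vd × C = 455.8 × 2.1 = 957.2 mg
CL = 0.693 × Vd / t½ = 0.693 × 455.8 / 30 = 10.53 L/h
Infusion rate = CL × Css = 10.53 × 2.1 = 22.11 mg/h

(a) 957 mg; (b) 22.1 mg/h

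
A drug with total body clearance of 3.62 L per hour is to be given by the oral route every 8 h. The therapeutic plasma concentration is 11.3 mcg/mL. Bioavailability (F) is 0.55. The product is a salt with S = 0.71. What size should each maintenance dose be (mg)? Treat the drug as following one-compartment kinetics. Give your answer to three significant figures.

838 mg

At steady state, dose per interval replaces the amount cleared in that interval: F·S·D/τ = CL·Css.
D = CL × Css × τ / F / S = 3.620 × 11.3 × 8 / 0.55 / 0.71 = 838.0 mg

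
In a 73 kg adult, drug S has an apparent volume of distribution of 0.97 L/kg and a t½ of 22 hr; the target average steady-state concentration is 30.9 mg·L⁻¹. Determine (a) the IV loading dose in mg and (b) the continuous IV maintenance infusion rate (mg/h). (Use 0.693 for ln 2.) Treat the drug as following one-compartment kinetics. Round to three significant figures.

Total Vd = 0.97 × 73 = 70.81 L
LD = Vd × C = 70.81 × 30.9 = 2188 mg
CL = 0.693 × Vd / t½ = 0.693 × 70.81 / 22 = 2.231 L/h
Infusion rate = CL × Css = 2.231 × 30.9 = 68.94 mg/h

(a) 2190 mg; (b) 68.9 mg/h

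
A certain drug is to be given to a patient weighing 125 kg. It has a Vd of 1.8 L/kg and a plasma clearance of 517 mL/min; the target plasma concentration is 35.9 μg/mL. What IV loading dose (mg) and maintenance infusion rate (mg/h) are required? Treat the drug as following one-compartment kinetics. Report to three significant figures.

(a) 8080 mg; (b) 1110 mg/h

Vd(total) = 125 kg × 1.8 L/kg = 225.0 L
Loading dose = Vd × C = 225.0 × 35.9 = 8078 mg
CL = 517 mL/min = 517 × 0.06 = 31.02 L/h
Maintenance: replace elimination → rate = CL × Css = 31.02 × 35.9 = 1114 mg/h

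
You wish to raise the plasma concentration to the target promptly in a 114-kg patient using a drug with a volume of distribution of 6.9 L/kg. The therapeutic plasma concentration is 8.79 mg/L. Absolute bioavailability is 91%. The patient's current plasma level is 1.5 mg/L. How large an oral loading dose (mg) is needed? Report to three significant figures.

Vd(total) = 114 kg × 6.9 L/kg = 786.6 L
Concentration deficit ΔC = 8.79 − 1.5 = 7.290 mg/L
LD = Vd × ΔC / F = 786.6 × 7.290 / 0.91 = 6301 mg

6300 mg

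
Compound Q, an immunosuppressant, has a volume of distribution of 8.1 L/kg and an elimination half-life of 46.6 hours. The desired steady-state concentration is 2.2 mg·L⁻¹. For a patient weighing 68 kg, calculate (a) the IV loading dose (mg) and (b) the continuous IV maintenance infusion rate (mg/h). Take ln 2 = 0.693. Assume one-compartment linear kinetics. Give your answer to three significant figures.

Vd(total) = 68 kg × 8.1 L/kg = 550.8 L
LD = Vd × C = 550.8 × 2.2 = 1212 mg
CL = 0.693 × Vd / t½ = 0.693 × 550.8 / 46.6 = 8.191 L/h
Infusion rate = CL × Css = 8.191 × 2.2 = 18.02 mg/h

(a) 1210 mg; (b) 18.0 mg/h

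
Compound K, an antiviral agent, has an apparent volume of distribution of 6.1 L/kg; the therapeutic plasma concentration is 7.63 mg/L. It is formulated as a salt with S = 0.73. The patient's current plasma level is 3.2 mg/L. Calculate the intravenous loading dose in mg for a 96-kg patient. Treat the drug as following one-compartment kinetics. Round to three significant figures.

3550 mg

Total Vd = 6.1 × 96 = 585.6 L
Concentration deficit ΔC = 7.63 − 3.2 = 4.430 mg/L
LD = Vd × ΔC / S = 585.6 × 4.430 / 0.73 = 3554 mg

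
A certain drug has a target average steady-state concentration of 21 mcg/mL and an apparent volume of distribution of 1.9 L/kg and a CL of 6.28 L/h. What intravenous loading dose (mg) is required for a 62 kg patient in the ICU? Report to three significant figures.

2470 mg

Vd(total) = 62 kg × 1.9 L/kg = 117.8 L
The loading dose fills Vd to the target concentration.
LD = Vd × C = 117.8 × 21.00 = 2474 mg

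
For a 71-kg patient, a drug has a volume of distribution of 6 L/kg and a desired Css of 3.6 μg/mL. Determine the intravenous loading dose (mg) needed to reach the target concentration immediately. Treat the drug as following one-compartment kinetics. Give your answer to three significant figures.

Total Vd = 6 × 71 = 426.0 L
LD = Vd × C = 426.0 × 3.600 = 1534 mg

1530 mg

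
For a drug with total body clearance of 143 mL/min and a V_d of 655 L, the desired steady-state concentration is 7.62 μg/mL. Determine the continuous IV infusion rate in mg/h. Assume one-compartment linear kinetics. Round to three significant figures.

65.4 mg/h

CL = 143 mL/min = 143 × 0.06 = 8.580 L/h
Rate = CL × Css = 8.580 × 7.62 = 65.38 mg/h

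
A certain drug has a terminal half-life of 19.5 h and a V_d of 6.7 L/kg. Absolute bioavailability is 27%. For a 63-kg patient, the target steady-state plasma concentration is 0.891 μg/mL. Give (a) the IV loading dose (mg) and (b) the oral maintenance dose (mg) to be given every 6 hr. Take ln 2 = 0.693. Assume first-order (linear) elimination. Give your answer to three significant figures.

Vd = 6.7 L/kg × 63 kg = 422.1 L
LD = Vd × C = 422.1 × 0.891 = 376.1 mg
CL = 0.693 × Vd / t½ = 0.693 × 422.1 / 19.5 = 15.00 L/h
D = CL × Css × τ / F = 15.00 × 0.891 × 6 / 0.27 = 297.0 mg

(a) 376 mg; (b) 297 mg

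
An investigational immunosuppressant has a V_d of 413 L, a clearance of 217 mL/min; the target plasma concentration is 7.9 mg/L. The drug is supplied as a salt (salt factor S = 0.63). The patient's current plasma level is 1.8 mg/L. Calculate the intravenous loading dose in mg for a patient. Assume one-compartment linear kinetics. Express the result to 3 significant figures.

4000 mg

Concentration deficit ΔC = 7.9 − 1.8 = 6.100 mg/L
LD = Vd × ΔC / S = 413.0 × 6.100 / 0.63 = 3999 mg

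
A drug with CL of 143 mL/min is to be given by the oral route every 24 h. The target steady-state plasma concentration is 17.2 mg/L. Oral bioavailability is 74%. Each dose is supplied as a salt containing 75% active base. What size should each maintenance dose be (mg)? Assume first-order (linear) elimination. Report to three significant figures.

CL = 143 mL/min × 60/1000 = 8.580 L/h
D = CL × Css × τ / F / S = 8.580 × 17.2 × 24 / 0.74 / 0.75 = 6382 mg

6380 mg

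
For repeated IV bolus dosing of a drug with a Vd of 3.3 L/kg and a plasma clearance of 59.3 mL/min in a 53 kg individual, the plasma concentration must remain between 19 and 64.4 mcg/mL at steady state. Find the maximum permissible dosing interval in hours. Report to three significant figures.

60.0 h

Total Vd = 3.3 × 53 = 174.9 L
CL = 59.3 mL/min × 60/1000 = 3.558 L/h
k = CL / Vd = 3.558 / 174.9 = 0.02034 h⁻¹
Between IV bolus doses, concentration decays as C = C₀·e^(−kτ), so C_peak/C_trough = e^(kτ).
τ_max = ln(C_peak/C_trough) / k = ln(64.4/19) / 0.02034 = 1.221 / 0.02034 = 60.03 h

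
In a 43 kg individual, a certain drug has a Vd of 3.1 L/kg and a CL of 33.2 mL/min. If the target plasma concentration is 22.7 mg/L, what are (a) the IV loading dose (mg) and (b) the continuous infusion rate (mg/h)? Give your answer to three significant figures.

(a) 3030 mg; (b) 45.2 mg/h

Vd = 3.1 L/kg × 43 kg = 133.3 L
Loading: fill Vd to C_target → 133.3 L × 22.7 mg/L = 3026 mg
Convert clearance: 33.2 mL/min × 60 min/h ÷ 1000 mL/L = 1.992 L/h
Maintenance infusion rate = CL × Css = 1.992 × 22.7 = 45.22 mg/h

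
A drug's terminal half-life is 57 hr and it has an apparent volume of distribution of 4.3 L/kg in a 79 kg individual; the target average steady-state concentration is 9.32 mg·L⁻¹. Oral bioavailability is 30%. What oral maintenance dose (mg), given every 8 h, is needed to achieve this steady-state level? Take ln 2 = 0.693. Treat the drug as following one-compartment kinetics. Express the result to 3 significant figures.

1030 mg

Vd(total) = 79 kg × 4.3 L/kg = 339.7 L
CL = ln 2 · Vd / t½ = 0.693 × 339.7 / 57 = 4.130 L/h
D = CL × Css × τ / F = 4.130 × 9.32 × 8 / 0.3 = 1026 mg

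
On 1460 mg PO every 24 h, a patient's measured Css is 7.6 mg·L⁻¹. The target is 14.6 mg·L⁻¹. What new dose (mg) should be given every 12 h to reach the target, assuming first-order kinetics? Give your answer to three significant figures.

For first-order elimination, Css ∝ F·D/(CL·τ); F and CL are unchanged, so Css ∝ D/τ.
D₂ = D₁ × (Css,target / Css,current) × (τ₂/τ₁) = 1460 × (14.6/7.6) × (12/24) = 1402 mg

1400 mg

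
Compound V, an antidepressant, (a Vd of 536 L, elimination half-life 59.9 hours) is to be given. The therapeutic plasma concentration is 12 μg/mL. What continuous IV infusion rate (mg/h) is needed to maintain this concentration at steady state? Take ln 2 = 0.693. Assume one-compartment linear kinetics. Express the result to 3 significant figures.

CL = 0.693 × Vd / t½ = 0.693 × 536.0 / 59.9 = 6.201 L/h
Infusion rate = CL × Css = 6.201 × 12 = 74.41 mg/h

74.4 mg/h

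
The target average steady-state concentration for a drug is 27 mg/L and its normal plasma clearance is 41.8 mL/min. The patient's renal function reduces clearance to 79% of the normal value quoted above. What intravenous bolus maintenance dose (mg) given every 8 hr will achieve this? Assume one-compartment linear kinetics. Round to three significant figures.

CL = 41.8 mL/min × 60/1000 = 2.508 L/h
Patient clearance = 0.79 × 2.508 = 1.981 L/h
D = CL × Css × τ = 1.981 × 27 × 8 = 427.9 mg

428 mg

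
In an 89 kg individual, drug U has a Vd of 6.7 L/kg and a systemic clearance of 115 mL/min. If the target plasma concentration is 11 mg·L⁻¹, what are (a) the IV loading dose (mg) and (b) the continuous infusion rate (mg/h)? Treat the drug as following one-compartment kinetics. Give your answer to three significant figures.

Total Vd = 6.7 × 89 = 596.3 L
LD = Vd · C_target = 596.3 × 11 = 6559 mg
CL = 115 mL/min = 115 × 0.06 = 6.900 L/h
Infusion rate = 6.900 L/h × 11 mg/L = 75.90 mg/h

(a) 6560 mg; (b) 75.9 mg/h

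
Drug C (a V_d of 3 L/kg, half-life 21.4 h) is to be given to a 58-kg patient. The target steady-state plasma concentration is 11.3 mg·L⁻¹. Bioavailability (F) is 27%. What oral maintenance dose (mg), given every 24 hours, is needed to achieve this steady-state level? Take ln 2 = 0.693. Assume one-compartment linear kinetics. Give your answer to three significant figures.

Vd(total) = 58 kg × 3 L/kg = 174.0 L
CL = 0.693 × Vd / t½ = 0.693 × 174.0 / 21.4 = 5.635 L/h
D = CL × Css × τ / F = 5.635 × 11.3 × 24 / 0.27 = 5660 mg

5660 mg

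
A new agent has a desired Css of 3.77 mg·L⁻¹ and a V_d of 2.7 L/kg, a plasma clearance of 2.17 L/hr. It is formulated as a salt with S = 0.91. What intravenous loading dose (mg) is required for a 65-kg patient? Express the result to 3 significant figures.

727 mg

Total Vd = 2.7 × 65 = 175.5 L
LD = Vd × C / S = 175.5 × 3.770 / 0.91 = 727.1 mg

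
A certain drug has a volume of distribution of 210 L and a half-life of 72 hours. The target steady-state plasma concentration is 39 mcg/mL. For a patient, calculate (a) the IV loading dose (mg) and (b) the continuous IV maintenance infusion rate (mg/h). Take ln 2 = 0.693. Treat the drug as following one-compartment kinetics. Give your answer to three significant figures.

(a) 8190 mg; (b) 78.8 mg/h

LD = Vd × C = 210.0 × 39 = 8190 mg
CL = 0.693 × Vd / t½ = 0.693 × 210.0 / 72 = 2.021 L/h
Infusion rate = CL × Css = 2.021 × 39 = 78.82 mg/h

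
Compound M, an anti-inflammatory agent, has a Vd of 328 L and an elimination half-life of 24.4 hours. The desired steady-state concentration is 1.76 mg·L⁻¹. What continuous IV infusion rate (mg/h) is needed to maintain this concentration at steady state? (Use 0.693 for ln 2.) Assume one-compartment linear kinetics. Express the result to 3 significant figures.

16.4 mg/h

CL = 0.693 × Vd / t½ = 0.693 × 328.0 / 24.4 = 9.316 L/h
Infusion rate = CL × Css = 9.316 × 1.76 = 16.40 mg/h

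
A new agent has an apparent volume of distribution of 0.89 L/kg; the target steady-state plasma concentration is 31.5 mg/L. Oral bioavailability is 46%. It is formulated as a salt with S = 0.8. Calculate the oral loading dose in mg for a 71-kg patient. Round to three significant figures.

5410 mg

Vd = 0.89 L/kg × 71 kg = 63.19 L
LD = Vd × C / F / S = 63.19 × 31.50 / 0.46 / 0.8 = 5409 mg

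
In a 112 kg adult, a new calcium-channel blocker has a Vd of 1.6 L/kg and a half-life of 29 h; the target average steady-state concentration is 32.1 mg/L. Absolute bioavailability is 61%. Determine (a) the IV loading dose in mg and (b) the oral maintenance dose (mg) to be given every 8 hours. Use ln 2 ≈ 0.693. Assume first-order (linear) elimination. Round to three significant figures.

(a) 5750 mg; (b) 1800 mg

Vd = 1.6 L/kg × 112 kg = 179.2 L
LD = Vd × C = 179.2 × 32.1 = 5752 mg
CL = 0.693 × Vd / t½ = 0.693 × 179.2 / 29 = 4.282 L/h
D = CL × Css × τ / F = 4.282 × 32.1 × 8 / 0.61 = 1803 mg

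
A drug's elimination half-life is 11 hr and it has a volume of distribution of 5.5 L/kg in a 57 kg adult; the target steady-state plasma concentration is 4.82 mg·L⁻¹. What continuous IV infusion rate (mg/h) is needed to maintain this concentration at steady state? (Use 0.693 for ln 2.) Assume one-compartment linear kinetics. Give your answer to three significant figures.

Vd = 5.5 L/kg × 57 kg = 313.5 L
k = 0.693/11 = 0.06300 h⁻¹, so CL = k·Vd = 0.06300 × 313.5 = 19.75 L/h
Infusion rate = CL × Css = 19.75 × 4.82 = 95.20 mg/h

95.2 mg/h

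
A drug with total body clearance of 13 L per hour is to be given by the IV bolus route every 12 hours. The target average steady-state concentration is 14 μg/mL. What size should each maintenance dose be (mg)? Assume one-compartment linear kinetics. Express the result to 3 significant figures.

2180 mg

At steady state, dose per interval replaces the amount cleared in that interval: D/τ = CL·Css.
D = CL × Css × τ = 13.00 × 14 × 12 = 2184 mg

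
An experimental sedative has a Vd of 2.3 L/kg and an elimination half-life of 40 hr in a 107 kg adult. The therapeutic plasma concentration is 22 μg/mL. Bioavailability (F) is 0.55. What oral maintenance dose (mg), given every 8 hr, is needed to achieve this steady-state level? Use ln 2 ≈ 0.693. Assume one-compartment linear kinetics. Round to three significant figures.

Vd(total) = 107 kg × 2.3 L/kg = 246.1 L
CL = ln 2 · Vd / t½ = 0.693 × 246.1 / 40 = 4.264 L/h
D = CL × Css × τ / F = 4.264 × 22 × 8 / 0.55 = 1364 mg

1360 mg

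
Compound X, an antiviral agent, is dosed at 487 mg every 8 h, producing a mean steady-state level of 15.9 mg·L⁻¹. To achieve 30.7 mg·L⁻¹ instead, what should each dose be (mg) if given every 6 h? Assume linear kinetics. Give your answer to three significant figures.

705 mg

For first-order elimination, Css ∝ F·D/(CL·τ); F and CL are unchanged, so Css ∝ D/τ.
D₂ = D₁ × (Css,target / Css,current) × (τ₂/τ₁) = 487 × (30.7/15.9) × (6/8) = 705.2 mg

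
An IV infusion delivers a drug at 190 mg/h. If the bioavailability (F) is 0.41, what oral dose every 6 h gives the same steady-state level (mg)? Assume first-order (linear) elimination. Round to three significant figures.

To maintain the same Css, the systemic dosing rate must be unchanged: F·D/τ = infusion rate.
D = rate × τ / F = 190 × 6 / 0.41 = 2780 mg

2780 mg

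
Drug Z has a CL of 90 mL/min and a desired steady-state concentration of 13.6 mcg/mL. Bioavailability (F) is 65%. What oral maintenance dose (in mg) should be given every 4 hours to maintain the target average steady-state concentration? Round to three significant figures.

Convert clearance: 90 mL/min × 60 min/h ÷ 1000 mL/L = 5.400 L/h
D = CL × Css × τ / F = 5.400 × 13.6 × 4 / 0.65 = 451.9 mg

452 mg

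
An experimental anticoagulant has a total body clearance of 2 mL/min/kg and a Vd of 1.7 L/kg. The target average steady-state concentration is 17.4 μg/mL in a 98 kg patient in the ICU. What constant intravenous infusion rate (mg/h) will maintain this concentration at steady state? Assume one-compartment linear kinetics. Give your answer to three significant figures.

CL = 2 mL/min/kg × 98 kg = 196.0 mL/min = 196.0 × 60/1000 = 11.76 L/h
Maintenance depends on clearance, not Vd — rate in must match rate out.
Infusion rate = CL · Css = 11.76 L/h × 17.4 mg/L = 204.6 mg/h

205 mg/h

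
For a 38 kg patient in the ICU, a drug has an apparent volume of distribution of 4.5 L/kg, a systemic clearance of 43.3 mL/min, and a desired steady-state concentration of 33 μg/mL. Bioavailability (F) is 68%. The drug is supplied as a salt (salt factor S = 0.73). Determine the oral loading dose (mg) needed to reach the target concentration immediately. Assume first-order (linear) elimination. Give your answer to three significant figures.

11400 mg

Vd = 4.5 L/kg × 38 kg = 171.0 L
Loading dose depends on Vd (not clearance): it fills the distribution volume.
LD = Vd × C / F / S = 171.0 × 33.00 / 0.68 / 0.73 = 11370 mg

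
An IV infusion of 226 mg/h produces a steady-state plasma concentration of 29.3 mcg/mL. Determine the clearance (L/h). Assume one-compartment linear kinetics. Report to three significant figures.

7.71 L/h

At steady state, infusion rate = CL × Css, so CL = rate / Css.
CL = 226 / 29.3 = 7.713 L/h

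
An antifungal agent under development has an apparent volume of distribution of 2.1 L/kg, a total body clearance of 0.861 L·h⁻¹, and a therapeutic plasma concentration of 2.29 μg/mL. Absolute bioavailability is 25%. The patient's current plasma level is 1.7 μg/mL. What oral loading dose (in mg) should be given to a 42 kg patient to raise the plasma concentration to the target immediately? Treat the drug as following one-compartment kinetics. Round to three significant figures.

Vd = 2.1 L/kg × 42 kg = 88.20 L
The loading dose fills Vd to the target concentration; clearance is irrelevant here.
Concentration deficit ΔC = 2.29 − 1.7 = 0.5900 mg/L
LD = Vd × ΔC / F = 88.20 × 0.5900 / 0.25 = 208.2 mg

208 mg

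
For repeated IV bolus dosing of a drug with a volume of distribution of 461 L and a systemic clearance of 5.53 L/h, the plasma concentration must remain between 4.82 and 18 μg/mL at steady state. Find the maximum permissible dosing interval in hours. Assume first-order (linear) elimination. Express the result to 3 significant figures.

k = CL / Vd = 5.530 / 461.0 = 0.01200 h⁻¹
Between IV bolus doses, concentration decays as C = C₀·e^(−kτ), so C_peak/C_trough = e^(kτ).
τ_max = ln(C_peak/C_trough) / k = ln(18/4.82) / 0.01200 = 1.318 / 0.01200 = 109.8 h

110 h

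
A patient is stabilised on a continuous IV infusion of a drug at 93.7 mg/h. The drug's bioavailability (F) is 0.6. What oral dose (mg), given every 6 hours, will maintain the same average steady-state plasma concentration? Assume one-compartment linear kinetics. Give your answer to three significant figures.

To maintain the same Css, the systemic dosing rate must be unchanged: F·D/τ = infusion rate.
D = rate × τ / F = 93.7 × 6 / 0.6 = 937.0 mg

937 mg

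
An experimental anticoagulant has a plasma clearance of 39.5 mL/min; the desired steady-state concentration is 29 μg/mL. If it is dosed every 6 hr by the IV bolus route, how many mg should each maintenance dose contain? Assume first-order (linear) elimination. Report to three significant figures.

Convert clearance: 39.5 mL/min × 60 min/h ÷ 1000 mL/L = 2.370 L/h
At steady state, dose per interval replaces the amount cleared in that interval: D/τ = CL·Css.
D = CL × Css × τ = 2.370 × 29 × 6 = 412.4 mg

412 mg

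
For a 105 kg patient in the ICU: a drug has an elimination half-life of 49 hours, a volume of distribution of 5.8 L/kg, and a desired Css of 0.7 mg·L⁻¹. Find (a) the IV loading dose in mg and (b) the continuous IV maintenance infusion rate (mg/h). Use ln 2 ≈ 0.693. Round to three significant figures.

(a) 426 mg; (b) 6.03 mg/h

Vd(total) = 105 kg × 5.8 L/kg = 609.0 L
LD = Vd × C = 609.0 × 0.7 = 426.3 mg
CL = 0.693 × Vd / t½ = 0.693 × 609.0 / 49 = 8.613 L/h
Infusion rate = CL × Css = 8.613 × 0.7 = 6.029 mg/h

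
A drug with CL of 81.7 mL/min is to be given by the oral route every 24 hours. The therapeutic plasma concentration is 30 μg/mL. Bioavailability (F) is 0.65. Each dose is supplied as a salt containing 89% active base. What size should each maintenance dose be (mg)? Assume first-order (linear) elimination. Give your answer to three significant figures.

CL = 81.7 mL/min × 60/1000 = 4.902 L/h
D = CL × Css × τ / F / S = 4.902 × 30 × 24 / 0.65 / 0.89 = 6101 mg

6100 mg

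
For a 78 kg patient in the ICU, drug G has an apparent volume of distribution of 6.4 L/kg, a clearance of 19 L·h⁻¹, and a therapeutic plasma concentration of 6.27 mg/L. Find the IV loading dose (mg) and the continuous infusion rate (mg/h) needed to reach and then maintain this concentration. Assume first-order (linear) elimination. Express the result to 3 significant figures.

Total Vd = 6.4 × 78 = 499.2 L
Loading dose = Vd × C = 499.2 × 6.27 = 3130 mg
Maintenance infusion rate = CL × Css = 19.00 × 6.27 = 119.1 mg/h

(a) 3130 mg; (b) 119 mg/h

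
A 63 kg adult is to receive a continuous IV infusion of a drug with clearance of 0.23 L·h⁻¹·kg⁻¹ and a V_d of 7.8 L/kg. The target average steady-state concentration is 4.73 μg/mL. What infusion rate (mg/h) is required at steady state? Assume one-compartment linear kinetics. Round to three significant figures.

68.5 mg/h

CL = 0.23 L·h⁻¹·kg⁻¹ × 63 kg = 14.49 L/h
Infusion rate = CL · Css = 14.49 L/h × 4.73 mg/L = 68.54 mg/h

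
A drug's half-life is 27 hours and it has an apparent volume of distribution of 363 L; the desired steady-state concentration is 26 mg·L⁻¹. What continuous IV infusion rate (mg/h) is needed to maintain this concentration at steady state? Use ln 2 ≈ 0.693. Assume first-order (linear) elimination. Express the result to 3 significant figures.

k = 0.693/27 = 0.02567 h⁻¹, so CL = k·Vd = 0.02567 × 363.0 = 9.318 L/h
Infusion rate = CL × Css = 9.318 × 26 = 242.3 mg/h

242 mg/h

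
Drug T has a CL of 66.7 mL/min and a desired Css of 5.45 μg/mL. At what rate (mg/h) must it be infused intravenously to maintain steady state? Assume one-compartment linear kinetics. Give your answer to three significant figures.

21.8 mg/h

Convert clearance: 66.7 mL/min × 60 min/h ÷ 1000 mL/L = 4.002 L/h
Infusion rate = CL · Css = 4.002 L/h × 5.45 mg/L = 21.81 mg/h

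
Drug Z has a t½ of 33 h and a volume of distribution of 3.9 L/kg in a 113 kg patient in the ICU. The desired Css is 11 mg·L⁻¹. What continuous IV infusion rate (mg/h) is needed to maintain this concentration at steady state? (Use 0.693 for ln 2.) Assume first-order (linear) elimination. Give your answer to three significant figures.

102 mg/h

Vd = 3.9 L/kg × 113 kg = 440.7 L
k = 0.693/33 = 0.02100 h⁻¹, so CL = k·Vd = 0.02100 × 440.7 = 9.255 L/h
Infusion rate = CL × Css = 9.255 × 11 = 101.8 mg/h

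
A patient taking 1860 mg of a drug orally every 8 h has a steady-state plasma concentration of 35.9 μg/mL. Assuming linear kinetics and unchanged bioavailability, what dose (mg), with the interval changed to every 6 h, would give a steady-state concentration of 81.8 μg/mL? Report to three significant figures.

With linear kinetics, Css is proportional to dose rate (D/τ) at fixed clearance.
D₂ = D₁ × (Css,target / Css,current) × (τ₂/τ₁) = 1860 × (81.8/35.9) × (6/8) = 3179 mg

3180 mg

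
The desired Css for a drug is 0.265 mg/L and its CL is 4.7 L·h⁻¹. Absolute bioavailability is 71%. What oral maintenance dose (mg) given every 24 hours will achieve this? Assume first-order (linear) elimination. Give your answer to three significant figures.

D = CL × Css × τ / F = 4.700 × 0.265 × 24 / 0.71 = 42.10 mg

42.1 mg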